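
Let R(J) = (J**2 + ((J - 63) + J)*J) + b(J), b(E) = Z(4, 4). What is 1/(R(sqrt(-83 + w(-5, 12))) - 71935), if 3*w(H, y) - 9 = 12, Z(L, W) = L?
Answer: I/(3*(-24053*I + 42*sqrt(19))) ≈ -1.3857e-5 + 1.0547e-7*I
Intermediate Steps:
w(H, y) = 7 (w(H, y) = 3 + (1/3)*12 = 3 + 4 = 7)
b(E) = 4
R(J) = 4 + J**2 + J*(-63 + 2*J) (R(J) = (J**2 + ((J - 63) + J)*J) + 4 = (J**2 + ((-63 + J) + J)*J) + 4 = (J**2 + (-63 + 2*J)*J) + 4 = (J**2 + J*(-63 + 2*J)) + 4 = 4 + J**2 + J*(-63 + 2*J))
1/(R(sqrt(-83 + w(-5, 12))) - 71935) = 1/((4 - 63*sqrt(-83 + 7) + 3*(sqrt(-83 + 7))**2) - 71935) = 1/((4 - 126*I*sqrt(19) + 3*(sqrt(-76))**2) - 71935) = 1/((4 - 126*I*sqrt(19) + 3*(2*I*sqrt(19))**2) - 71935) = 1/((4 - 126*I*sqrt(19) + 3*(-76)) - 71935) = 1/((4 - 126*I*sqrt(19) - 228) - 71935) = 1/((-224 - 126*I*sqrt(19)) - 71935) = 1/(-72159 - 126*I*sqrt(19))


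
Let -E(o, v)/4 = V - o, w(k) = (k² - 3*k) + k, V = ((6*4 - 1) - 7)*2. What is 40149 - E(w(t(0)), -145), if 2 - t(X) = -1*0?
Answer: 40277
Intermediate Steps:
t(X) = 2 (t(X) = 2 - (-1)*0 = 2 - 1*0 = 2 + 0 = 2)
V = 32 (V = ((24 - 1) - 7)*2 = (23 - 7)*2 = 16*2 = 32)
w(k) = k² - 2*k
E(o, v) = -128 + 4*o (E(o, v) = -4*(32 - o) = -128 + 4*o)
40149 - E(w(t(0)), -145) = 40149 - (-128 + 4*(2*(-2 + 2))) = 40149 - (-128 + 4*(2*0)) = 40149 - (-128 + 4*0) = 40149 - (-128 + 0) = 40149 - 1*(-128) = 40149 + 128 = 40277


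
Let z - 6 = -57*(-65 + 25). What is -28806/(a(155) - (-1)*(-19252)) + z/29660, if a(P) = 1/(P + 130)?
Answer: 128021433417/81369525770 ≈ 1.5733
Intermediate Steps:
a(P) = 1/(130 + P)
z = 2286 (z = 6 - 57*(-65 + 25) = 6 - 57*(-40) = 6 + 2280 = 2286)
-28806/(a(155) - (-1)*(-19252)) + z/29660 = -28806/(1/(130 + 155) - (-1)*(-19252)) + 2286/29660 = -28806/(1/285 - 1*19252) + 2286*(1/29660) = -28806/(1/285 - 19252) + 1143/14830 = -28806/(-5486819/285) + 1143/14830 = -28806*(-285/5486819) + 1143/14830 = 8209710/5486819 + 1143/14830 = 128021433417/81369525770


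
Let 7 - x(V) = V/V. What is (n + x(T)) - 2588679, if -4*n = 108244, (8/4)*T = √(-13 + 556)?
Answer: -2615734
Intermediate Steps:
T = √543/2 (T = √(-13 + 556)/2 = √543/2 ≈ 11.651)
x(V) = 6 (x(V) = 7 - V/V = 7 - 1*1 = 7 - 1 = 6)
n = -27061 (n = -¼*108244 = -27061)
(n + x(T)) - 2588679 = (-27061 + 6) - 2588679 = -27055 - 2588679 = -2615734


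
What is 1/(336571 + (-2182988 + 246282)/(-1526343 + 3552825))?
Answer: 1013241/341026568258 ≈ 2.9711e-6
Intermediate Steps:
1/(336571 + (-2182988 + 246282)/(-1526343 + 3552825)) = 1/(336571 - 1936706/2026482) = 1/(336571 - 1936706*1/2026482) = 1/(336571 - 968353/1013241) = 1/(341026568258/1013241) = 1013241/341026568258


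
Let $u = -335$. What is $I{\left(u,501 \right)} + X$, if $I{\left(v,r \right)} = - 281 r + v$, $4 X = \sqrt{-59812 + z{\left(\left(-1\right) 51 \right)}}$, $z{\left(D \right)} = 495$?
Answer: $-141116 + \frac{i \sqrt{59317}}{4} \approx -1.4112 \cdot 10^{5} + 60.888 i$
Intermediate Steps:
$X = \frac{i \sqrt{59317}}{4}$ ($X = \frac{\sqrt{-59812 + 495}}{4} = \frac{\sqrt{-59317}}{4} = \frac{i \sqrt{59317}}{4} \approx 60.888 i$)
$I{\left(v,r \right)} = v - 281 r$
$I{\left(u,501 \right)} + X = \left(-335 - 140781\right) + \frac{i \sqrt{59317}}{4} = -141116 + \frac{i \sqrt{59317}}{4}$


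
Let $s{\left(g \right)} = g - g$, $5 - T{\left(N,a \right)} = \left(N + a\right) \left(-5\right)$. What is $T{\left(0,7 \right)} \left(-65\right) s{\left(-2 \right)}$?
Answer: $0$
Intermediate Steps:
$T{\left(N,a \right)} = 5 + 5 N + 5 a$ ($T{\left(N,a \right)} = 5 - \left(N + a\right) \left(-5\right) = 5 - \left(- 5 N - 5 a\right) = 5 + \left(5 N + 5 a\right) = 5 + 5 N + 5 a$)
$s{\left(g \right)} = 0$
$T{\left(0,7 \right)} \left(-65\right) s{\left(-2 \right)} = \left(5 + 5 \cdot 0 + 5 \cdot 7\right) \left(-65\right) 0 = \left(5 + 0 + 35\right) \left(-65\right) 0 = 40 \left(-65\right) 0 = \left(-2600\right) 0 = 0$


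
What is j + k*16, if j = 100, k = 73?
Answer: 1268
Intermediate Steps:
j + k*16 = 100 + 73*16 = 100 + 1168 = 1268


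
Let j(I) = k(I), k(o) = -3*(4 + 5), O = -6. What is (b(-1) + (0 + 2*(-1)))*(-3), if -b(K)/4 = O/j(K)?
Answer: 26/3 ≈ 8.6667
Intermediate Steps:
k(o) = -27 (k(o) = -3*9 = -27)
j(I) = -27
b(K) = -8/9 (b(K) = -(-24)/(-27) = -(-24)*(-1)/27 = -4*2/9 = -8/9)
(b(-1) + (0 + 2*(-1)))*(-3) = (-8/9 + (0 + 2*(-1)))*(-3) = (-8/9 + (0 - 2))*(-3) = (-8/9 - 2)*(-3) = -26/9*(-3) = 26/3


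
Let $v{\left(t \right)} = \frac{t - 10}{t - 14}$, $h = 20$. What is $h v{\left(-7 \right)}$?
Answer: $\frac{340}{21} \approx 16.19$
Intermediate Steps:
$v{\left(t \right)} = \frac{-10 + t}{-14 + t}$
$h v{\left(-7 \right)} = 20 \frac{-10 - 7}{-14 - 7} = 20 \frac{1}{-21} \left(-17\right) = 20 \left(\left(- \frac{1}{21}\right) \left(-17\right)\right) = 20 \cdot \frac{17}{21} = \frac{340}{21}$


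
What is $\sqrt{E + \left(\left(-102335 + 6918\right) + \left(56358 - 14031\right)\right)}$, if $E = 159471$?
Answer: $\sqrt{106381} \approx 326.16$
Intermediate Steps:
$\sqrt{E + \left(\left(-102335 + 6918\right) + \left(56358 - 14031\right)\right)} = \sqrt{159471 + \left(\left(-102335 + 6918\right) + \left(56358 - 14031\right)\right)} = \sqrt{159471 + \left(-95417 + 42327\right)} = \sqrt{159471 - 53090} = \sqrt{106381}$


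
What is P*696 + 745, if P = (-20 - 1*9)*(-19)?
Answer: 384241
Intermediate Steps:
P = 551 (P = (-20 - 9)*(-19) = -29*(-19) = 551)
P*696 + 745 = 551*696 + 745 = 383496 + 745 = 384241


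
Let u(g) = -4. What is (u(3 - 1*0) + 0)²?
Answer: 16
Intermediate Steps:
(u(3 - 1*0) + 0)² = (-4 + 0)² = (-4)² = 16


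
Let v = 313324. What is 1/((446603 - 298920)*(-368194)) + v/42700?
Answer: 4259326025325487/580463741308850 ≈ 7.3378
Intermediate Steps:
1/((446603 - 298920)*(-368194)) + v/42700 = 1/((446603 - 298920)*(-368194)) + 313324/42700 = -1/368194/147683 + 313324*(1/42700) = (1/147683)*(-1/368194) + 78331/10675 = -1/54375994502 + 78331/10675 = 4259326025325487/580463741308850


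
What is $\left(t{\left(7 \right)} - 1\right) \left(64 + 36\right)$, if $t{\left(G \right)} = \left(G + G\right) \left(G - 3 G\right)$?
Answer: $-19700$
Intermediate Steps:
$t{\left(G \right)} = - 4 G^{2}$ ($t{\left(G \right)} = 2 G \left(- 2 G\right) = - 4 G^{2}$)
$\left(t{\left(7 \right)} - 1\right) \left(64 + 36\right) = \left(- 4 \cdot 7^{2} - 1\right) \left(64 + 36\right) = \left(\left(-4\right) 49 - 1\right) 100 = \left(-196 - 1\right) 100 = \left(-197\right) 100 = -19700$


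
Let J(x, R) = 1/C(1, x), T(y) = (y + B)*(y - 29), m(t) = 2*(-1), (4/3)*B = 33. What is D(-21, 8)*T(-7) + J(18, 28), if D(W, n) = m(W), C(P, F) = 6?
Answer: 7669/6 ≈ 1278.2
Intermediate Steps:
B = 99/4 (B = (¾)*33 = 99/4 ≈ 24.750)
m(t) = -2
D(W, n) = -2
T(y) = (-29 + y)*(99/4 + y) (T(y) = (y + 99/4)*(y - 29) = (99/4 + y)*(-29 + y) = (-29 + y)*(99/4 + y))
J(x, R) = ⅙ (J(x, R) = 1/6 = ⅙)
D(-21, 8)*T(-7) + J(18, 28) = -2*(-2871/4 + (-7)² - 17/4*(-7)) + ⅙ = -2*(-2871/4 + 49 + 119/4) + ⅙ = -2*(-639) + ⅙ = 1278 + ⅙ = 7669/6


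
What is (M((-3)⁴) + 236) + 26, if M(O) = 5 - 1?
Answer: 266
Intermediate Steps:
M(O) = 4
(M((-3)⁴) + 236) + 26 = (4 + 236) + 26 = 240 + 26 = 266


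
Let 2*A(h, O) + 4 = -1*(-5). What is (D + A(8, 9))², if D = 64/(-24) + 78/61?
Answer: 105625/133956 ≈ 0.78851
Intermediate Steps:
A(h, O) = ½ (A(h, O) = -2 + (-1*(-5))/2 = -2 + (½)*5 = -2 + 5/2 = ½)
D = -254/183 (D = 64*(-1/24) + 78*(1/61) = -8/3 + 78/61 = -254/183 ≈ -1.3880)
(D + A(8, 9))² = (-254/183 + ½)² = (-325/366)² = 105625/133956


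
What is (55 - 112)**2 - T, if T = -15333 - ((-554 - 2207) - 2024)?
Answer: 13797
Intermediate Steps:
T = -10548 (T = -15333 - (-2761 - 2024) = -15333 - 1*(-4785) = -15333 + 4785 = -10548)
(55 - 112)**2 - T = (55 - 112)**2 - 1*(-10548) = (-57)**2 + 10548 = 3249 + 10548 = 13797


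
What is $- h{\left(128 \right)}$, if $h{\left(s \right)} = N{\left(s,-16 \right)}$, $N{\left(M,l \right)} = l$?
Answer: $16$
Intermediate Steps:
$h{\left(s \right)} = -16$
$- h{\left(128 \right)} = \left(-1\right) \left(-16\right) = 16$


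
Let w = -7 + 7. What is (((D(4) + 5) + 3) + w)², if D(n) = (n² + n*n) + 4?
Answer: 1936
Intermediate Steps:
w = 0
D(n) = 4 + 2*n² (D(n) = (n² + n²) + 4 = 2*n² + 4 = 4 + 2*n²)
(((D(4) + 5) + 3) + w)² = ((((4 + 2*4²) + 5) + 3) + 0)² = ((((4 + 2*16) + 5) + 3) + 0)² = ((((4 + 32) + 5) + 3) + 0)² = (((36 + 5) + 3) + 0)² = ((41 + 3) + 0)² = (44 + 0)² = 44² = 1936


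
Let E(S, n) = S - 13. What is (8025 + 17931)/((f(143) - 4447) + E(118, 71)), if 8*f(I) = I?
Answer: -69216/11531 ≈ -6.0026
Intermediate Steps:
f(I) = I/8
E(S, n) = -13 + S
(8025 + 17931)/((f(143) - 4447) + E(118, 71)) = (8025 + 17931)/(((⅛)*143 - 4447) + (-13 + 118)) = 25956/((143/8 - 4447) + 105) = 25956/(-35433/8 + 105) = 25956/(-34593/8) = 25956*(-8/34593) = -69216/11531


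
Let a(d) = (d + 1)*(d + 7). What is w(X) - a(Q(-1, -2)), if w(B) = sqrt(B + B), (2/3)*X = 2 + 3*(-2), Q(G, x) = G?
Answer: 2*I*sqrt(3) ≈ 3.4641*I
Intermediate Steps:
a(d) = (1 + d)*(7 + d)
X = -6 (X = 3*(2 + 3*(-2))/2 = 3*(2 - 6)/2 = (3/2)*(-4) = -6)
w(B) = sqrt(2)*sqrt(B) (w(B) = sqrt(2*B) = sqrt(2)*sqrt(B))
w(X) - a(Q(-1, -2)) = sqrt(2)*sqrt(-6) - (7 + (-1)**2 + 8*(-1)) = sqrt(2)*(I*sqrt(6)) - (7 + 1 - 8) = 2*I*sqrt(3) - 1*0 = 2*I*sqrt(3) + 0 = 2*I*sqrt(3)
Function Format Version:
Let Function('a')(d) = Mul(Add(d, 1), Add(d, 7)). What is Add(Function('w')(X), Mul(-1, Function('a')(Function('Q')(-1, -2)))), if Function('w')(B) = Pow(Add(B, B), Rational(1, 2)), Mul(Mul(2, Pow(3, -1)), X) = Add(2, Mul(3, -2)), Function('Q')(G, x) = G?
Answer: Mul(2, I, Pow(3, Rational(1, 2))) ≈ Mul(3.4641, I)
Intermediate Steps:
Function('a')(d) = Mul(Add(1, d), Add(7, d))
X = -6 (X = Mul(Rational(3, 2), Add(2, Mul(3, -2))) = Mul(Rational(3, 2), Add(2, -6)) = Mul(Rational(3, 2), -4) = -6)
Function('w')(B) = Mul(Pow(2, Rational(1, 2)), Pow(B, Rational(1, 2))) (Function('w')(B) = Pow(Mul(2, B), Rational(1, 2)) = Mul(Pow(2, Rational(1, 2)), Pow(B, Rational(1, 2))))
Add(Function('w')(X), Mul(-1, Function('a')(Function('Q')(-1, -2)))) = Add(Mul(Pow(2, Rational(1, 2)), Pow(-6, Rational(1, 2))), Mul(-1, Add(7, Pow(-1, 2), Mul(8, -1)))) = Add(Mul(Pow(2, Rational(1, 2)), Mul(I, Pow(6, Rational(1, 2)))), Mul(-1, Add(7, 1, -8))) = Add(Mul(2, I, Pow(3, Rational(1, 2))), Mul(-1, 0)) = Add(Mul(2, I, Pow(3, Rational(1, 2))), 0) = Mul(2, I, Pow(3, Rational(1, 2)))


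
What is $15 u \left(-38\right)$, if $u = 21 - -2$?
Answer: $-13110$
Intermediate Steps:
$u = 23$ ($u = 21 + 2 = 23$)
$15 u \left(-38\right) = 15 \cdot 23 \left(-38\right) = 345 \left(-38\right) = -13110$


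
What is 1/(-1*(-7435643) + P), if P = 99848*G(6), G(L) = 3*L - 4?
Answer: 1/8833515 ≈ 1.1321e-7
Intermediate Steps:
G(L) = -4 + 3*L
P = 1397872 (P = 99848*(-4 + 3*6) = 99848*(-4 + 18) = 99848*14 = 1397872)
1/(-1*(-7435643) + P) = 1/(-1*(-7435643) + 1397872) = 1/(7435643 + 1397872) = 1/8833515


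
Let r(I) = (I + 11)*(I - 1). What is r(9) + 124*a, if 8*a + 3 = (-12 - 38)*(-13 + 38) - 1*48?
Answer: -40011/2 ≈ -20006.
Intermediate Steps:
r(I) = (-1 + I)*(11 + I) (r(I) = (11 + I)*(-1 + I) = (-1 + I)*(11 + I))
a = -1301/8 (a = -3/8 + ((-12 - 38)*(-13 + 38) - 1*48)/8 = -3/8 + (-50*25 - 48)/8 = -3/8 + (-1250 - 48)/8 = -3/8 + (1/8)*(-1298) = -3/8 - 649/4 = -1301/8 ≈ -162.63)
r(9) + 124*a = (-11 + 9**2 + 10*9) + 124*(-1301/8) = (-11 + 81 + 90) - 40331/2 = 160 - 40331/2 = -40011/2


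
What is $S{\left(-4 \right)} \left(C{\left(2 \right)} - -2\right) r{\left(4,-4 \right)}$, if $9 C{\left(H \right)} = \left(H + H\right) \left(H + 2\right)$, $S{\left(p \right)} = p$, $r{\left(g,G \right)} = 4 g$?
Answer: $- \frac{2176}{9} \approx -241.78$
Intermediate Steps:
$C{\left(H \right)} = \frac{2 H \left(2 + H\right)}{9}$ ($C{\left(H \right)} = \frac{\left(H + H\right) \left(H + 2\right)}{9} = \frac{2 H \left(2 + H\right)}{9}$)
$S{\left(-4 \right)} \left(C{\left(2 \right)} - -2\right) r{\left(4,-4 \right)} = - 4 \left(\frac{2}{9} \cdot 2 \left(2 + 2\right) - -2\right) 4 \cdot 4 = - 4 \left(\frac{2}{9} \cdot 2 \cdot 4 + 2\right) 16 = - 4 \left(\frac{16}{9} + 2\right) 16 = \left(-4\right) \frac{34}{9} \cdot 16 = \left(- \frac{136}{9}\right) 16 = - \frac{2176}{9}$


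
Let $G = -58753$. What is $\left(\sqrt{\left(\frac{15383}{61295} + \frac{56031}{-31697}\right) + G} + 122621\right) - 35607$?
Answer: $87014 + \frac{3 i \sqrt{24642522827569143808415}}{1942867615} \approx 87014.0 + 242.39 i$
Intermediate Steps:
$\left(\sqrt{\left(\frac{15383}{61295} + \frac{56031}{-31697}\right) + G} + 122621\right) - 35607 = \left(\sqrt{\left(\frac{15383}{61295} + \frac{56031}{-31697}\right) - 58753} + 122621\right) - 35607 = \left(\sqrt{\left(15383 \cdot \frac{1}{61295} + 56031 \left(- \frac{1}{31697}\right)\right) - 58753} + 122621\right) - 35607 = \left(\sqrt{\left(\frac{15383}{61295} - \frac{56031}{31697}\right) - 58753} + 122621\right) - 35607 = \left(\sqrt{- \frac{2946825194}{1942867615} - 58753} + 122621\right) - 35607 = \left(\sqrt{- \frac{114152247809289}{1942867615}} + 122621\right) - 35607 = \left(\frac{3 i \sqrt{24642522827569143808415}}{1942867615} + 122621\right) - 35607 = \left(122621 + \frac{3 i \sqrt{24642522827569143808415}}{1942867615}\right) - 35607 = 87014 + \frac{3 i \sqrt{24642522827569143808415}}{1942867615}$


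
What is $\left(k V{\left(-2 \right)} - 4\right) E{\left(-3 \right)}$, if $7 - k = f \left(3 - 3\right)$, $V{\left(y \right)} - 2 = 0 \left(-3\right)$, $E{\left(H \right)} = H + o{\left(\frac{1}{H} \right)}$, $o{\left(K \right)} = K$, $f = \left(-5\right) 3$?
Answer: $- \frac{100}{3} \approx -33.333$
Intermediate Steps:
$f = -15$
$E{\left(H \right)} = H + \frac{1}{H}$
$V{\left(y \right)} = 2$ ($V{\left(y \right)} = 2 + 0 \left(-3\right) = 2 + 0 = 2$)
$k = 7$ ($k = 7 - - 15 \left(3 - 3\right) = 7 - \left(-15\right) 0 = 7 - 0 = 7 + 0 = 7$)
$\left(k V{\left(-2 \right)} - 4\right) E{\left(-3 \right)} = \left(7 \cdot 2 - 4\right) \left(-3 + \frac{1}{-3}\right) = \left(14 - 4\right) \left(-3 - \frac{1}{3}\right) = 10 \left(- \frac{10}{3}\right) = - \frac{100}{3}$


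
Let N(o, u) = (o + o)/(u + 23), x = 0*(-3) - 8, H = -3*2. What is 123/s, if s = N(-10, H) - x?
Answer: 2091/116 ≈ 18.026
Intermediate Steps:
H = -6
x = -8 (x = 0 - 8 = -8)
N(o, u) = 2*o/(23 + u) (N(o, u) = (2*o)/(23 + u) = 2*o/(23 + u))
s = 116/17 (s = 2*(-10)/(23 - 6) - 1*(-8) = 2*(-10)/17 + 8 = 2*(-10)*(1/17) + 8 = -20/17 + 8 = 116/17 ≈ 6.8235)
123/s = 123/(116/17) = 123*(17/116) = 2091/116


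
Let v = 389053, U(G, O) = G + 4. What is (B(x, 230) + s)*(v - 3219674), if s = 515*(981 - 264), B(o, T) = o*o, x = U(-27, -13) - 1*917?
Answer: -3546357672955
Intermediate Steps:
U(G, O) = 4 + G
x = -940 (x = (4 - 27) - 1*917 = -23 - 917 = -940)
B(o, T) = o²
s = 369255 (s = 515*717 = 369255)
(B(x, 230) + s)*(v - 3219674) = ((-940)² + 369255)*(389053 - 3219674) = (883600 + 369255)*(-2830621) = 1252855*(-2830621) = -3546357672955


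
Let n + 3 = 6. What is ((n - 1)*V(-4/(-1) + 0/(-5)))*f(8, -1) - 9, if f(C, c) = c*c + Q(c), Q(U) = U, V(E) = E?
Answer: -9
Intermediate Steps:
n = 3 (n = -3 + 6 = 3)
f(C, c) = c + c**2 (f(C, c) = c*c + c = c**2 + c = c + c**2)
((n - 1)*V(-4/(-1) + 0/(-5)))*f(8, -1) - 9 = ((3 - 1)*(-4/(-1) + 0/(-5)))*(-(1 - 1)) - 9 = (2*(-4*(-1) + 0*(-1/5)))*(-1*0) - 9 = (2*(4 + 0))*0 - 9 = (2*4)*0 - 9 = 8*0 - 9 = 0 - 9 = -9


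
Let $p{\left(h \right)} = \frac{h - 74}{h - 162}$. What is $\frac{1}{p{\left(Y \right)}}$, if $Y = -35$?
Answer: $\frac{197}{109} \approx 1.8073$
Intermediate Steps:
$p{\left(h \right)} = \frac{-74 + h}{-162 + h}$
$\frac{1}{p{\left(Y \right)}} = \frac{1}{\frac{1}{-162 - 35} \left(-74 - 35\right)} = \frac{1}{\frac{1}{-197} \left(-109\right)} = \frac{1}{\left(- \frac{1}{197}\right) \left(-109\right)} = \frac{1}{\frac{109}{197}} = \frac{197}{109}$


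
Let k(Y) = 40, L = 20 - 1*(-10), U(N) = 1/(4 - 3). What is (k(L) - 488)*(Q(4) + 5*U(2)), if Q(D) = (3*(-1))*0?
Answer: -2240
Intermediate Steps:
U(N) = 1 (U(N) = 1/1 = 1)
Q(D) = 0 (Q(D) = -3*0 = 0)
L = 30 (L = 20 + 10 = 30)
(k(L) - 488)*(Q(4) + 5*U(2)) = (40 - 488)*(0 + 5*1) = -448*(0 + 5) = -448*5 = -2240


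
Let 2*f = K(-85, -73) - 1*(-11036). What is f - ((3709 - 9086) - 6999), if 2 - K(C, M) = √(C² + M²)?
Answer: 17895 - √12554/2 ≈ 17839.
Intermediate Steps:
K(C, M) = 2 - √(C² + M²)
f = 5519 - √12554/2 (f = ((2 - √((-85)² + (-73)²)) - 1*(-11036))/2 = ((2 - √(7225 + 5329)) + 11036)/2 = ((2 - √12554) + 11036)/2 = (11038 - √12554)/2 = 5519 - √12554/2 ≈ 5463.0)
f - ((3709 - 9086) - 6999) = (5519 - √12554/2) - ((3709 - 9086) - 6999) = (5519 - √12554/2) - (-5377 - 6999) = (5519 - √12554/2) - 1*(-12376) = (5519 - √12554/2) + 12376 = 17895 - √12554/2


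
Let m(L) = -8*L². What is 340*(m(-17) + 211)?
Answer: -714340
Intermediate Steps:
340*(m(-17) + 211) = 340*(-8*(-17)² + 211) = 340*(-8*289 + 211) = 340*(-2312 + 211) = 340*(-2101) = -714340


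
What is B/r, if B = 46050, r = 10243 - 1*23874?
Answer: -46050/13631 ≈ -3.3783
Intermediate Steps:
r = -13631 (r = 10243 - 23874 = -13631)
B/r = 46050/(-13631) = 46050*(-1/13631) = -46050/13631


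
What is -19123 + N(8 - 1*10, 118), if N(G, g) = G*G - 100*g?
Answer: -30919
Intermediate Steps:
N(G, g) = G**2 - 100*g
-19123 + N(8 - 1*10, 118) = -19123 + ((8 - 1*10)**2 - 100*118) = -19123 + ((8 - 10)**2 - 11800) = -19123 + ((-2)**2 - 11800) = -19123 + (4 - 11800) = -19123 - 11796 = -30919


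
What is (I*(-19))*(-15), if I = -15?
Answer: -4275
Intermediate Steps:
(I*(-19))*(-15) = -15*(-19)*(-15) = 285*(-15) = -4275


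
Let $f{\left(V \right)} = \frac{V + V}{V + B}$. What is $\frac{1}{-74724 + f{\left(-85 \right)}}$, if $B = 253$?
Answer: $- \frac{84}{6276901} \approx -1.3382 \cdot 10^{-5}$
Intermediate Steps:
$f{\left(V \right)} = \frac{2 V}{253 + V}$ ($f{\left(V \right)} = \frac{V + V}{V + 253} = \frac{2 V}{253 + V}$)
$\frac{1}{-74724 + f{\left(-85 \right)}} = \frac{1}{-74724 + 2 \left(-85\right) \frac{1}{253 - 85}} = \frac{1}{-74724 + 2 \left(-85\right) \frac{1}{168}} = \frac{1}{-74724 - \frac{85}{84}} = \frac{1}{- \frac{6276901}{84}} = - \frac{84}{6276901}$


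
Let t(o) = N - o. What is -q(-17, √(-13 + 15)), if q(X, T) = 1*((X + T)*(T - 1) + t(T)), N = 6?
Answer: -25 + 19*√2 ≈ 1.8701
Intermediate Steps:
t(o) = 6 - o
q(X, T) = 6 - T + (-1 + T)*(T + X) (q(X, T) = 1*((X + T)*(T - 1) + (6 - T)) = 1*((T + X)*(-1 + T) + (6 - T)) = 1*((-1 + T)*(T + X) + (6 - T)) = 1*(6 - T + (-1 + T)*(T + X)) = 6 - T + (-1 + T)*(T + X))
-q(-17, √(-13 + 15)) = -(6 + (√(-13 + 15))² - 1*(-17) - 2*√(-13 + 15) + √(-13 + 15)*(-17)) = -(6 + (√2)² + 17 - 2*√2 + √2*(-17)) = -(6 + 2 + 17 - 2*√2 - 17*√2) = -(25 - 19*√2) = -25 + 19*√2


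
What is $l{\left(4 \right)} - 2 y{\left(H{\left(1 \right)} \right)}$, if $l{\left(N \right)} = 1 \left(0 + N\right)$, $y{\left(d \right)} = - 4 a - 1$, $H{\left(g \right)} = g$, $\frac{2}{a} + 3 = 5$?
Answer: $14$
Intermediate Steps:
$a = 1$ ($a = \frac{2}{-3 + 5} = \frac{2}{2} = 2 \cdot \frac{1}{2} = 1$)
$y{\left(d \right)} = -5$ ($y{\left(d \right)} = \left(-4\right) 1 - 1 = -4 - 1 = -5$)
$l{\left(N \right)} = N$ ($l{\left(N \right)} = 1 N = N$)
$l{\left(4 \right)} - 2 y{\left(H{\left(1 \right)} \right)} = 4 - -10 = 4 + 10 = 14$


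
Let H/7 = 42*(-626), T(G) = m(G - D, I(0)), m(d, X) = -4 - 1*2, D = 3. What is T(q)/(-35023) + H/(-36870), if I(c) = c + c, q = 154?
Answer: 1074332372/215216335 ≈ 4.9919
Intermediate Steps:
I(c) = 2*c
m(d, X) = -6 (m(d, X) = -4 - 2 = -6)
T(G) = -6
H = -184044 (H = 7*(42*(-626)) = 7*(-26292) = -184044)
T(q)/(-35023) + H/(-36870) = -6/(-35023) - 184044/(-36870) = -6*(-1/35023) - 184044*(-1/36870) = 6/35023 + 30674/6145 = 1074332372/215216335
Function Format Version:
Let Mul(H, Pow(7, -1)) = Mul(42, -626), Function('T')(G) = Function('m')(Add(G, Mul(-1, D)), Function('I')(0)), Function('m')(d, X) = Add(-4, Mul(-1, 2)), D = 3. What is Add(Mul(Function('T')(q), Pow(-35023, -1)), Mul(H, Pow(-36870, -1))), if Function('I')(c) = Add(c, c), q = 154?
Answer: Rational(1074332372, 215216335) ≈ 4.9919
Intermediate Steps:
Function('I')(c) = Mul(2, c)
Function('m')(d, X) = -6 (Function('m')(d, X) = Add(-4, -2) = -6)
Function('T')(G) = -6
H = -184044 (H = Mul(7, Mul(42, -626)) = Mul(7, -26292) = -184044)
Add(Mul(Function('T')(q), Pow(-35023, -1)), Mul(H, Pow(-36870, -1))) = Add(Mul(-6, Pow(-35023, -1)), Mul(-184044, Pow(-36870, -1))) = Add(Mul(-6, Rational(-1, 35023)), Mul(-184044, Rational(-1, 36870))) = Add(Rational(6, 35023), Rational(30674, 6145)) = Rational(1074332372, 215216335)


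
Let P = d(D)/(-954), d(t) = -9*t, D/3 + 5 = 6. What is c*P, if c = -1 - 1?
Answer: -3/53 ≈ -0.056604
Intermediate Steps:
D = 3 (D = -15 + 3*6 = -15 + 18 = 3)
P = 3/106 (P = -9*3/(-954) = -27*(-1/954) = 3/106 ≈ 0.028302)
c = -2
c*P = -2*3/106 = -3/53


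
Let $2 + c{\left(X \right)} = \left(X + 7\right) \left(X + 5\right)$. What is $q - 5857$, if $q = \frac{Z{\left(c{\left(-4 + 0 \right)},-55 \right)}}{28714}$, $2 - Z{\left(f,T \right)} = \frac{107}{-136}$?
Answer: $- \frac{22872193749}{3905104} \approx -5857.0$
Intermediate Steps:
$c{\left(X \right)} = -2 + \left(5 + X\right) \left(7 + X\right)$ ($c{\left(X \right)} = -2 + \left(X + 7\right) \left(X + 5\right) = -2 + \left(7 + X\right) \left(5 + X\right) = -2 + \left(5 + X\right) \left(7 + X\right)$)
$Z{\left(f,T \right)} = \frac{379}{136}$ ($Z{\left(f,T \right)} = 2 - \frac{107}{-136} = 2 - 107 \left(- \frac{1}{136}\right) = 2 - - \frac{107}{136} = 2 + \frac{107}{136} = \frac{379}{136}$)
$q = \frac{379}{3905104}$ ($q = \frac{379}{136 \cdot 28714} = \frac{379}{136} \cdot \frac{1}{28714} = \frac{379}{3905104} \approx 9.7052 \cdot 10^{-5}$)
$q - 5857 = \frac{379}{3905104} - 5857 = - \frac{22872193749}{3905104}$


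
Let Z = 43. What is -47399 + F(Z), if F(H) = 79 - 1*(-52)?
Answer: -47268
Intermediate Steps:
F(H) = 131 (F(H) = 79 + 52 = 131)
-47399 + F(Z) = -47399 + 131 = -47268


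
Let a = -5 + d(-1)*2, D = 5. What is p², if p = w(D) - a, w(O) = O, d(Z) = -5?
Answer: 400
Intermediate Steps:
a = -15 (a = -5 - 5*2 = -5 - 10 = -15)
p = 20 (p = 5 - 1*(-15) = 5 + 15 = 20)
p² = 20² = 400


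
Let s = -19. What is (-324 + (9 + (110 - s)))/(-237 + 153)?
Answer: 31/14 ≈ 2.2143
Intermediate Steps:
(-324 + (9 + (110 - s)))/(-237 + 153) = (-324 + (9 + (110 - 1*(-19))))/(-237 + 153) = (-324 + (9 + (110 + 19)))/(-84) = (-324 + (9 + 129))*(-1/84) = (-324 + 138)*(-1/84) = -186*(-1/84) = 31/14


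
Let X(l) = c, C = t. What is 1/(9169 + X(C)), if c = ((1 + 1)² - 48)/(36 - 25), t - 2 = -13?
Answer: 1/9165 ≈ 0.00010911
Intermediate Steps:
t = -11 (t = 2 - 13 = -11)
C = -11
c = -4 (c = (2² - 48)/11 = (4 - 48)*(1/11) = -44*1/11 = -4)
X(l) = -4
1/(9169 + X(C)) = 1/(9169 - 4) = 1/9165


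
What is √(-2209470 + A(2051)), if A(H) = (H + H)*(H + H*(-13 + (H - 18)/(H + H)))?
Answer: I*√98998211 ≈ 9949.8*I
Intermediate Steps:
A(H) = 2*H*(H + H*(-13 + (-18 + H)/(2*H))) (A(H) = (2*H)*(H + H*(-13 + (-18 + H)/((2*H)))) = (2*H)*(H + H*(-13 + (-18 + H)*(1/(2*H)))) = (2*H)*(H + H*(-13 + (-18 + H)/(2*H))) = 2*H*(H + H*(-13 + (-18 + H)/(2*H))))
√(-2209470 + A(2051)) = √(-2209470 - 1*2051*(18 + 23*2051)) = √(-2209470 - 1*2051*(18 + 47173)) = √(-2209470 - 1*2051*47191) = √(-2209470 - 96788741) = √(-98998211) = I*√98998211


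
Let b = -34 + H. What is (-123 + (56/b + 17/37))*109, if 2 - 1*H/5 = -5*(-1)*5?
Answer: -73862542/5513 ≈ -13398.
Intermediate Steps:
H = -115 (H = 10 - 5*(-5*(-1))*5 = 10 - 25*5 = 10 - 5*25 = 10 - 125 = -115)
b = -149 (b = -34 - 115 = -149)
(-123 + (56/b + 17/37))*109 = (-123 + (56/(-149) + 17/37))*109 = (-123 + (56*(-1/149) + 17*(1/37)))*109 = (-123 + (-56/149 + 17/37))*109 = (-123 + 461/5513)*109 = -677638/5513*109 = -73862542/5513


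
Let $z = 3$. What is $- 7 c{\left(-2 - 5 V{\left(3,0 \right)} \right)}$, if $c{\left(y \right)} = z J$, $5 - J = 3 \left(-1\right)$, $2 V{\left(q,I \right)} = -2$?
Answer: $-168$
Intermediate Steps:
$V{\left(q,I \right)} = -1$ ($V{\left(q,I \right)} = \frac{1}{2} \left(-2\right) = -1$)
$J = 8$ ($J = 5 - 3 \left(-1\right) = 5 - -3 = 5 + 3 = 8$)
$c{\left(y \right)} = 24$ ($c{\left(y \right)} = 3 \cdot 8 = 24$)
$- 7 c{\left(-2 - 5 V{\left(3,0 \right)} \right)} = \left(-7\right) 24 = -168$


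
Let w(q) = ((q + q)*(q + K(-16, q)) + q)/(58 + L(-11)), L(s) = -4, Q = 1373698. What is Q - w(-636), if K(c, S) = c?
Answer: 12225164/9 ≈ 1.3584e+6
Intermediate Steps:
w(q) = q/54 + q*(-16 + q)/27 (w(q) = ((q + q)*(q - 16) + q)/(58 - 4) = ((2*q)*(-16 + q) + q)/54 = (2*q*(-16 + q) + q)*(1/54) = (q + 2*q*(-16 + q))*(1/54) = q/54 + q*(-16 + q)/27)
Q - w(-636) = 1373698 - (-636)*(-31 + 2*(-636))/54 = 1373698 - (-636)*(-31 - 1272)/54 = 1373698 - (-636)*(-1303)/54 = 1373698 - 1*138118/9 = 1373698 - 138118/9 = 12225164/9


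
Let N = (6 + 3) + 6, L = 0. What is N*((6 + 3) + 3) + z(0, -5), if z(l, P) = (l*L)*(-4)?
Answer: 180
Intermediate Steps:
z(l, P) = 0 (z(l, P) = (l*0)*(-4) = 0*(-4) = 0)
N = 15 (N = 9 + 6 = 15)
N*((6 + 3) + 3) + z(0, -5) = 15*((6 + 3) + 3) + 0 = 15*(9 + 3) + 0 = 15*12 + 0 = 180 + 0 = 180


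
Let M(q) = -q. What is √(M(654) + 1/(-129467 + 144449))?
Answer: I*√146797036914/14982 ≈ 25.573*I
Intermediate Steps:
√(M(654) + 1/(-129467 + 144449)) = √(-1*654 + 1/(-129467 + 144449)) = √(-654 + 1/14982) = √(-9798227/14982) = I*√146797036914/14982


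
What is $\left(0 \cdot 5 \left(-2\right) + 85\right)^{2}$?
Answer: $7225$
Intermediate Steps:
$\left(0 \cdot 5 \left(-2\right) + 85\right)^{2} = \left(0 \left(-2\right) + 85\right)^{2} = \left(0 + 85\right)^{2} = 85^{2} = 7225$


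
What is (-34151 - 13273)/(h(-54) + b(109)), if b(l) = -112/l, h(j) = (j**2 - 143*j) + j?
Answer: -646152/144193 ≈ -4.4812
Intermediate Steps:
h(j) = j**2 - 142*j
(-34151 - 13273)/(h(-54) + b(109)) = (-34151 - 13273)/(-54*(-142 - 54) - 112/109) = -47424/(-54*(-196) - 112*1/109) = -47424/(10584 - 112/109) = -47424/1153544/109 = -47424*109/1153544 = -646152/144193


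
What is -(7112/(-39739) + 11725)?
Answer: -66561809/5677 ≈ -11725.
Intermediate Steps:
-(7112/(-39739) + 11725) = -(7112*(-1/39739) + 11725) = -(-1016/5677 + 11725) = -1*66561809/5677 = -66561809/5677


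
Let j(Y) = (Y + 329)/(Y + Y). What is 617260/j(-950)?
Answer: 1172794000/621 ≈ 1.8886e+6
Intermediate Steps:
j(Y) = (329 + Y)/(2*Y) (j(Y) = (329 + Y)/((2*Y)) = (329 + Y)*(1/(2*Y)) = (329 + Y)/(2*Y))
617260/j(-950) = 617260/(((½)*(329 - 950)/(-950))) = 617260/(((½)*(-1/950)*(-621))) = 617260/(621/1900) = 617260*(1900/621) = 1172794000/621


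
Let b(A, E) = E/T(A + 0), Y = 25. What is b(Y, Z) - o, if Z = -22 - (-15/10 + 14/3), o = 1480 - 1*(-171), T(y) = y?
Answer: -247801/150 ≈ -1652.0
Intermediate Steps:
o = 1651 (o = 1480 + 171 = 1651)
Z = -151/6 (Z = -22 - (-15*1/10 + 14*(1/3)) = -22 - (-3/2 + 14/3) = -22 - 1*19/6 = -22 - 19/6 = -151/6 ≈ -25.167)
b(A, E) = E/A (b(A, E) = E/(A + 0) = E/A)
b(Y, Z) - o = -151/6/25 - 1*1651 = -151/6*1/25 - 1651 = -151/150 - 1651 = -247801/150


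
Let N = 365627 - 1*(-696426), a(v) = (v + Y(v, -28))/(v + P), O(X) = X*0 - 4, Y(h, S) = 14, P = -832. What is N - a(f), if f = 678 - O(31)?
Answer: 26551441/25 ≈ 1.0621e+6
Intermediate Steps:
O(X) = -4 (O(X) = 0 - 4 = -4)
f = 682 (f = 678 - 1*(-4) = 678 + 4 = 682)
a(v) = (14 + v)/(-832 + v) (a(v) = (v + 14)/(v - 832) = (14 + v)/(-832 + v))
N = 1062053 (N = 365627 + 696426 = 1062053)
N - a(f) = 1062053 - (14 + 682)/(-832 + 682) = 1062053 - 696/(-150) = 1062053 - (-1)*696/150 = 1062053 - 1*(-116/25) = 1062053 + 116/25 = 26551441/25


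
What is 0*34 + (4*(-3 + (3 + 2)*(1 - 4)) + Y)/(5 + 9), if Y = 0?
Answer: -36/7 ≈ -5.1429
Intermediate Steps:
0*34 + (4*(-3 + (3 + 2)*(1 - 4)) + Y)/(5 + 9) = 0*34 + (4*(-3 + (3 + 2)*(1 - 4)) + 0)/(5 + 9) = 0 + (4*(-3 + 5*(-3)) + 0)/14 = 0 + (4*(-3 - 15) + 0)*(1/14) = 0 + (4*(-18) + 0)*(1/14) = 0 + (-72 + 0)*(1/14) = 0 - 72*1/14 = 0 - 36/7 = -36/7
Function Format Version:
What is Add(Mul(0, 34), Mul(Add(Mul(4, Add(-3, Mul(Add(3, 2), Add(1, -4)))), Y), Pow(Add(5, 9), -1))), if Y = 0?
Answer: Rational(-36, 7) ≈ -5.1429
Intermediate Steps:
Add(Mul(0, 34), Mul(Add(Mul(4, Add(-3, Mul(Add(3, 2), Add(1, -4)))), Y), Pow(Add(5, 9), -1))) = Add(Mul(0, 34), Mul(Add(Mul(4, Add(-3, Mul(Add(3, 2), Add(1, -4)))), 0), Pow(Add(5, 9), -1))) = Add(0, Mul(Add(Mul(4, Add(-3, Mul(5, -3))), 0), Pow(14, -1))) = Add(0, Mul(Add(Mul(4, Add(-3, -15)), 0), Rational(1, 14))) = Add(0, Mul(Add(Mul(4, -18), 0), Rational(1, 14))) = Add(0, Mul(Add(-72, 0), Rational(1, 14))) = Add(0, Mul(-72, Rational(1, 14))) = Add(0, Rational(-36, 7)) = Rational(-36, 7)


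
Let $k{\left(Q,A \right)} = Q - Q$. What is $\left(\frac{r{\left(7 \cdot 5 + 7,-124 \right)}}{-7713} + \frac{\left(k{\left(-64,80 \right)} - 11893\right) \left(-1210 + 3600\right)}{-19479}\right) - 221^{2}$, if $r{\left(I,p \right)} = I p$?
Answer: $- \frac{263652169595}{5564501} \approx -47381.0$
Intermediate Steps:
$k{\left(Q,A \right)} = 0$
$\left(\frac{r{\left(7 \cdot 5 + 7,-124 \right)}}{-7713} + \frac{\left(k{\left(-64,80 \right)} - 11893\right) \left(-1210 + 3600\right)}{-19479}\right) - 221^{2} = \left(\frac{\left(7 \cdot 5 + 7\right) \left(-124\right)}{-7713} + \frac{\left(0 - 11893\right) \left(-1210 + 3600\right)}{-19479}\right) - 221^{2} = \left(\left(35 + 7\right) \left(-124\right) \left(- \frac{1}{7713}\right) + \left(-11893\right) 2390 \left(- \frac{1}{19479}\right)\right) - 48841 = \left(42 \left(-124\right) \left(- \frac{1}{7713}\right) - - \frac{28424270}{19479}\right) - 48841 = \left(\left(-5208\right) \left(- \frac{1}{7713}\right) + \frac{28424270}{19479}\right) - 48841 = \left(\frac{1736}{2571} + \frac{28424270}{19479}\right) - 48841 = \frac{8123623746}{5564501} - 48841 = - \frac{263652169595}{5564501}$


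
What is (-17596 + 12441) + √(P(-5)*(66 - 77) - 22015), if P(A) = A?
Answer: -5155 + 6*I*√610 ≈ -5155.0 + 148.19*I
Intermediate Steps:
(-17596 + 12441) + √(P(-5)*(66 - 77) - 22015) = (-17596 + 12441) + √(-5*(66 - 77) - 22015) = -5155 + √(-5*(-11) - 22015) = -5155 + √(55 - 22015) = -5155 + √(-21960) = -5155 + 6*I*√610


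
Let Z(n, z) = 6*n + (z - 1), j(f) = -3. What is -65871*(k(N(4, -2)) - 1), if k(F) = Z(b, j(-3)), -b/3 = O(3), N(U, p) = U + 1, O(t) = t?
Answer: 3886389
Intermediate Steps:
N(U, p) = 1 + U
b = -9 (b = -3*3 = -9)
Z(n, z) = -1 + z + 6*n (Z(n, z) = 6*n + (-1 + z) = -1 + z + 6*n)
k(F) = -58 (k(F) = -1 - 3 + 6*(-9) = -1 - 3 - 54 = -58)
-65871*(k(N(4, -2)) - 1) = -65871*(-58 - 1) = -65871*(-59) = 3886389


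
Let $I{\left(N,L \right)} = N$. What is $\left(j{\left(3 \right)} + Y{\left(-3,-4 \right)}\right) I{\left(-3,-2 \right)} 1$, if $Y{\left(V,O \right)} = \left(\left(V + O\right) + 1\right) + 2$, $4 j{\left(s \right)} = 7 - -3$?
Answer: $\frac{9}{2} \approx 4.5$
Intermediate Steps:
$j{\left(s \right)} = \frac{5}{2}$ ($j{\left(s \right)} = \frac{7 - -3}{4} = \frac{7 + 3}{4} = \frac{1}{4} \cdot 10 = \frac{5}{2}$)
$Y{\left(V,O \right)} = 3 + O + V$ ($Y{\left(V,O \right)} = \left(\left(O + V\right) + 1\right) + 2 = \left(1 + O + V\right) + 2 = 3 + O + V$)
$\left(j{\left(3 \right)} + Y{\left(-3,-4 \right)}\right) I{\left(-3,-2 \right)} 1 = \left(\frac{5}{2} - 4\right) \left(\left(-3\right) 1\right) = \left(\frac{5}{2} - 4\right) \left(-3\right) = \left(- \frac{3}{2}\right) \left(-3\right) = \frac{9}{2}$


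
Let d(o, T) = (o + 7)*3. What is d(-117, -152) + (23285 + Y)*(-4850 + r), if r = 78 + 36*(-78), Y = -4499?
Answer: -142398210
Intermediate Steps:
r = -2730 (r = 78 - 2808 = -2730)
d(o, T) = 21 + 3*o (d(o, T) = (7 + o)*3 = 21 + 3*o)
d(-117, -152) + (23285 + Y)*(-4850 + r) = (21 + 3*(-117)) + (23285 - 4499)*(-4850 - 2730) = (21 - 351) + 18786*(-7580) = -330 - 142397880 = -142398210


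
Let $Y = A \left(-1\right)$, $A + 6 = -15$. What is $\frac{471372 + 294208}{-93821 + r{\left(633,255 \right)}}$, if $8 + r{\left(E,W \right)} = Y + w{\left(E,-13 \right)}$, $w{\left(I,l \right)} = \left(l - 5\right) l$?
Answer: $- \frac{382790}{46787} \approx -8.1815$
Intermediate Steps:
$A = -21$ ($A = -6 - 15 = -21$)
$w{\left(I,l \right)} = l \left(-5 + l\right)$ ($w{\left(I,l \right)} = \left(-5 + l\right) l = l \left(-5 + l\right)$)
$Y = 21$ ($Y = \left(-21\right) \left(-1\right) = 21$)
$r{\left(E,W \right)} = 247$ ($r{\left(E,W \right)} = -8 - \left(-21 + 13 \left(-5 - 13\right)\right) = -8 + \left(21 - -234\right) = -8 + \left(21 + 234\right) = -8 + 255 = 247$)
$\frac{471372 + 294208}{-93821 + r{\left(633,255 \right)}} = \frac{471372 + 294208}{-93821 + 247} = \frac{765580}{-93574} = 765580 \left(- \frac{1}{93574}\right) = - \frac{382790}{46787}$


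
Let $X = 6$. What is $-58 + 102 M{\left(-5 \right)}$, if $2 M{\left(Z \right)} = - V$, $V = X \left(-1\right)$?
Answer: $248$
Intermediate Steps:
$V = -6$ ($V = 6 \left(-1\right) = -6$)
$M{\left(Z \right)} = 3$ ($M{\left(Z \right)} = \frac{\left(-1\right) \left(-6\right)}{2} = \frac{1}{2} \cdot 6 = 3$)
$-58 + 102 M{\left(-5 \right)} = -58 + 102 \cdot 3 = -58 + 306 = 248$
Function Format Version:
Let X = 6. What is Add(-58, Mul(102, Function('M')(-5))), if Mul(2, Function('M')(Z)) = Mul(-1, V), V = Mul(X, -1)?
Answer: 248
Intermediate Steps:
V = -6 (V = Mul(6, -1) = -6)
Function('M')(Z) = 3 (Function('M')(Z) = Mul(Rational(1, 2), Mul(-1, -6)) = Mul(Rational(1, 2), 6) = 3)
Add(-58, Mul(102, Function('M')(-5))) = Add(-58, Mul(102, 3)) = Add(-58, 306) = 248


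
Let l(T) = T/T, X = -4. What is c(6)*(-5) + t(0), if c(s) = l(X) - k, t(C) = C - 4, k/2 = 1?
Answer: 1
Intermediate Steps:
l(T) = 1
k = 2 (k = 2*1 = 2)
t(C) = -4 + C
c(s) = -1 (c(s) = 1 - 1*2 = 1 - 2 = -1)
c(6)*(-5) + t(0) = -1*(-5) + (-4 + 0) = 5 - 4 = 1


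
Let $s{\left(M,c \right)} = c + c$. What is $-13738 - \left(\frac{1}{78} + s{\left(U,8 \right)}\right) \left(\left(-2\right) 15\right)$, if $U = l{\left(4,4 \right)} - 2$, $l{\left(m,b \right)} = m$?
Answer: $- \frac{172349}{13} \approx -13258.0$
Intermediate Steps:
$U = 2$ ($U = 4 - 2 = 2$)
$s{\left(M,c \right)} = 2 c$
$-13738 - \left(\frac{1}{78} + s{\left(U,8 \right)}\right) \left(\left(-2\right) 15\right) = -13738 - \left(\frac{1}{78} + 2 \cdot 8\right) \left(\left(-2\right) 15\right) = -13738 - \left(\frac{1}{78} + 16\right) \left(-30\right) = -13738 - \frac{1249}{78} \left(-30\right) = -13738 - - \frac{6245}{13} = -13738 + \frac{6245}{13} = - \frac{172349}{13}$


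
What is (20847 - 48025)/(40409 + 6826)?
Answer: -27178/47235 ≈ -0.57538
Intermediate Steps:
(20847 - 48025)/(40409 + 6826) = -27178/47235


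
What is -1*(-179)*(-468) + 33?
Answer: -83739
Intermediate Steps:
-1*(-179)*(-468) + 33 = 179*(-468) + 33 = -83772 + 33 = -83739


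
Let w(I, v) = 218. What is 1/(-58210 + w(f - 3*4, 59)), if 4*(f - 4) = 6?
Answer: -1/57992 ≈ -1.7244e-5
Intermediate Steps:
f = 11/2 (f = 4 + (¼)*6 = 4 + 3/2 = 11/2 ≈ 5.5000)
1/(-58210 + w(f - 3*4, 59)) = 1/(-58210 + 218) = 1/(-57992) = -1/57992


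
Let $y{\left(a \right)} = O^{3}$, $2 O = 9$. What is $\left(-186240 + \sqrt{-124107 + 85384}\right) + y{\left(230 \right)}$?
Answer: $- \frac{1489191}{8} + i \sqrt{38723} \approx -1.8615 \cdot 10^{5} + 196.78 i$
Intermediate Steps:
$O = \frac{9}{2}$ ($O = \frac{1}{2} \cdot 9 = \frac{9}{2} \approx 4.5$)
$y{\left(a \right)} = \frac{729}{8}$ ($y{\left(a \right)} = \left(\frac{9}{2}\right)^{3} = \frac{729}{8}$)
$\left(-186240 + \sqrt{-124107 + 85384}\right) + y{\left(230 \right)} = \left(-186240 + \sqrt{-124107 + 85384}\right) + \frac{729}{8} = \left(-186240 + \sqrt{-38723}\right) + \frac{729}{8} = \left(-186240 + i \sqrt{38723}\right) + \frac{729}{8} = - \frac{1489191}{8} + i \sqrt{38723}$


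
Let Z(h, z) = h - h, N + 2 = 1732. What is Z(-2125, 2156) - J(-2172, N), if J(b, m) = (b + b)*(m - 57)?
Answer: 7267512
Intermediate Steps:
N = 1730 (N = -2 + 1732 = 1730)
Z(h, z) = 0
J(b, m) = 2*b*(-57 + m) (J(b, m) = (2*b)*(-57 + m) = 2*b*(-57 + m))
Z(-2125, 2156) - J(-2172, N) = 0 - 2*(-2172)*(-57 + 1730) = 0 - 2*(-2172)*1673 = 0 - 1*(-7267512) = 0 + 7267512 = 7267512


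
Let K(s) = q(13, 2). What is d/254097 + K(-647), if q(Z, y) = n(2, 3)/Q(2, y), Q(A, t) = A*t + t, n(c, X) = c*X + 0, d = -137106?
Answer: 4333/9411 ≈ 0.46042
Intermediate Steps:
n(c, X) = X*c (n(c, X) = X*c + 0 = X*c)
Q(A, t) = t + A*t
q(Z, y) = 2/y (q(Z, y) = (3*2)/((y*(1 + 2))) = 6/((y*3)) = 6/((3*y)) = 6*(1/(3*y)) = 2/y)
K(s) = 1 (K(s) = 2/2 = 2*(½) = 1)
d/254097 + K(-647) = -137106/254097 + 1 = -137106*1/254097 + 1 = -5078/9411 + 1 = 4333/9411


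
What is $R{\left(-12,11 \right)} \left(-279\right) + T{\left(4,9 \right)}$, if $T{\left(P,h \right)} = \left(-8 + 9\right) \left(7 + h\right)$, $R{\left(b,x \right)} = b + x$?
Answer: $295$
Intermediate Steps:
$T{\left(P,h \right)} = 7 + h$ ($T{\left(P,h \right)} = 1 \left(7 + h\right) = 7 + h$)
$R{\left(-12,11 \right)} \left(-279\right) + T{\left(4,9 \right)} = \left(-12 + 11\right) \left(-279\right) + \left(7 + 9\right) = \left(-1\right) \left(-279\right) + 16 = 279 + 16 = 295$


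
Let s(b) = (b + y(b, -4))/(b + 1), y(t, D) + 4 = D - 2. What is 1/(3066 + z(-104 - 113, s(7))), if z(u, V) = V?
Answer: 8/24525 ≈ 0.00032620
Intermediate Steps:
y(t, D) = -6 + D (y(t, D) = -4 + (D - 2) = -4 + (-2 + D) = -6 + D)
s(b) = (-10 + b)/(1 + b) (s(b) = (b + (-6 - 4))/(b + 1) = (b - 10)/(1 + b) = (-10 + b)/(1 + b))
1/(3066 + z(-104 - 113, s(7))) = 1/(3066 + (-10 + 7)/(1 + 7)) = 1/(3066 - 3/8) = 1/(24525/8) = 8/24525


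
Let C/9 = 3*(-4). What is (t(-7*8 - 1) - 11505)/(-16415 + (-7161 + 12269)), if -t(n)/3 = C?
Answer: 3727/3769 ≈ 0.98886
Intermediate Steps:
C = -108 (C = 9*(3*(-4)) = 9*(-12) = -108)
t(n) = 324 (t(n) = -3*(-108) = 324)
(t(-7*8 - 1) - 11505)/(-16415 + (-7161 + 12269)) = (324 - 11505)/(-16415 + (-7161 + 12269)) = -11181/(-16415 + 5108) = -11181/(-11307) = -11181*(-1/11307) = 3727/3769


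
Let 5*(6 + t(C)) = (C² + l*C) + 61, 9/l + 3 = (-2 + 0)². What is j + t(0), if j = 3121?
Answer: 15636/5 ≈ 3127.2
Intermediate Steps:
l = 9 (l = 9/(-3 + (-2 + 0)²) = 9/(-3 + (-2)²) = 9/(-3 + 4) = 9/1 = 9*1 = 9)
t(C) = 31/5 + C²/5 + 9*C/5 (t(C) = -6 + ((C² + 9*C) + 61)/5 = -6 + (61 + C² + 9*C)/5 = -6 + (61/5 + C²/5 + 9*C/5) = 31/5 + C²/5 + 9*C/5)
j + t(0) = 3121 + (31/5 + (⅕)*0² + (9/5)*0) = 3121 + (31/5 + (⅕)*0 + 0) = 3121 + (31/5 + 0 + 0) = 3121 + 31/5 = 15636/5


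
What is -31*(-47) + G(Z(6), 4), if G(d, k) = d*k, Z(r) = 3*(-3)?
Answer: 1421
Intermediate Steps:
Z(r) = -9
-31*(-47) + G(Z(6), 4) = -31*(-47) - 9*4 = 1457 - 36 = 1421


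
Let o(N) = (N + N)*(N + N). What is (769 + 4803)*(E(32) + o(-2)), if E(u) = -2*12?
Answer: -44576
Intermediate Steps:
E(u) = -24
o(N) = 4*N² (o(N) = (2*N)*(2*N) = 4*N²)
(769 + 4803)*(E(32) + o(-2)) = (769 + 4803)*(-24 + 4*(-2)²) = 5572*(-24 + 4*4) = 5572*(-24 + 16) = 5572*(-8) = -44576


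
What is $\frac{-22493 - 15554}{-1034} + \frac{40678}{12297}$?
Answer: $\frac{509925011}{12715098} \approx 40.104$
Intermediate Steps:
$\frac{-22493 - 15554}{-1034} + \frac{40678}{12297} = \left(-38047\right) \left(- \frac{1}{1034}\right) + 40678 \cdot \frac{1}{12297} = \frac{38047}{1034} + \frac{40678}{12297} = \frac{509925011}{12715098}$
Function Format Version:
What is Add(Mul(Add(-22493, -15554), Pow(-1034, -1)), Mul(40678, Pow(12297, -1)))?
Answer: Rational(509925011, 12715098) ≈ 40.104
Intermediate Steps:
Add(Mul(Add(-22493, -15554), Pow(-1034, -1)), Mul(40678, Pow(12297, -1))) = Add(Mul(-38047, Rational(-1, 1034)), Mul(40678, Rational(1, 12297))) = Add(Rational(38047, 1034), Rational(40678, 12297)) = Rational(509925011, 12715098)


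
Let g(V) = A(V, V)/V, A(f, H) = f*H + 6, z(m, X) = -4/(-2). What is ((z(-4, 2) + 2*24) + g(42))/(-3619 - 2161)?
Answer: -129/8092 ≈ -0.015942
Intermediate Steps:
z(m, X) = 2 (z(m, X) = -4*(-½) = 2)
A(f, H) = 6 + H*f (A(f, H) = H*f + 6 = 6 + H*f)
g(V) = (6 + V²)/V (g(V) = (6 + V*V)/V = (6 + V²)/V)
((z(-4, 2) + 2*24) + g(42))/(-3619 - 2161) = ((2 + 2*24) + (42 + 6/42))/(-3619 - 2161) = ((2 + 48) + (42 + 6*(1/42)))/(-5780) = (50 + (42 + ⅐))*(-1/5780) = (50 + 295/7)*(-1/5780) = (645/7)*(-1/5780) = -129/8092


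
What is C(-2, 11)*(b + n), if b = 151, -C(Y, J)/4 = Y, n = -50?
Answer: 808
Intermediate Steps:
C(Y, J) = -4*Y
C(-2, 11)*(b + n) = (-4*(-2))*(151 - 50) = 8*101 = 808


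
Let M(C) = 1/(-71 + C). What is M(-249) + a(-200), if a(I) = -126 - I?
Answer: 23679/320 ≈ 73.997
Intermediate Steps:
M(-249) + a(-200) = 1/(-71 - 249) + (-126 - 1*(-200)) = 1/(-320) + (-126 + 200) = -1/320 + 74 = 23679/320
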